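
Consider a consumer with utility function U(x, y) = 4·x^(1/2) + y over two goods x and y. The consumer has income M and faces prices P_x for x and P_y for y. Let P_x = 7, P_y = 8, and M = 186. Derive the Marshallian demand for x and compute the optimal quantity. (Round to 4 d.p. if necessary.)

Utility is quasi-linear in y; the FOC for x is 2/√x = P_x/P_y.
Thus x* = (2·P_y/P_x)² — independent of M — with the rest of income spent on y.
Plugging in: x* = (2·8/7)² = 5.2245.

x* = 5.2245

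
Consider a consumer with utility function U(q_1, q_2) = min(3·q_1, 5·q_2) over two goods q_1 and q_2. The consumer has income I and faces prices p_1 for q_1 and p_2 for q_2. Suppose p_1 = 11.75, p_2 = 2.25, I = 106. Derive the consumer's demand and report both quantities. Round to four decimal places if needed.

q_1* = 8.0916, q_2* = 4.855

Leontief preferences: the optimum is at the kink where q_1/5 = q_2/3, i.e. q_2 = (3/5)·q_1.
Budget: p_1·q_1 + p_2·(3/5)·q_1 = I, so (5·p_1 + 3·p_2)·q_1 = 5·I.
Demand: q_1*(p_1,p_2,I) = 5·I/(5·p_1 + 3·p_2), q_2* = 3·I/(5·p_1 + 3·p_2).
Here 5·11.75 + 3·2.25 = 65.5, giving q_1* = 8.0916 and q_2* = 4.855.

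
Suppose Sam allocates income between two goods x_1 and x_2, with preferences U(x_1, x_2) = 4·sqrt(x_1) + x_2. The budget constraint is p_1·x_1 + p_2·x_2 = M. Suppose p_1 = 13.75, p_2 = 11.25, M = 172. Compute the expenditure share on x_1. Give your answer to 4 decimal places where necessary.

share on x_1 = 0.2141

MU_x_1 = 2/√x_1, MU_x_2 = 1. Tangency: 2/√x_1 = p_1/p_2.
Solve: √x_1 = 2·p_2/p_1, so x_1*(p_1,p_2) = (2·p_2/p_1)², and x_2* = (M − p_1·x_1*)/p_2.
Plugging in: x_1* = (2·11.25/13.75)² = 2.6777, x_2* = 12.0162.
Expenditure on x_1: 13.75·2.6777 = 36.8182; share = 0.2141.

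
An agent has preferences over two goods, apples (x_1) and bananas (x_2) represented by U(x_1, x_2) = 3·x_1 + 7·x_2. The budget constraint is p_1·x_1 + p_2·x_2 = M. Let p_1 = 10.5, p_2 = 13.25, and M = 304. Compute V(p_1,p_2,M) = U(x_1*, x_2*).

V = 160.6038

Linear utility — the consumer picks whichever good has higher MU/price: 3/10.5 = 0.2857 vs 7/13.25 = 0.5283.
x_2 gives more utility per dollar, so spend all income on x_2: x_2* = M/p_2, x_1* = 0.
Numerically: x_1* = 0, x_2* = 22.9434.
Utility at the optimum: U(0, 22.9434) = 160.6038.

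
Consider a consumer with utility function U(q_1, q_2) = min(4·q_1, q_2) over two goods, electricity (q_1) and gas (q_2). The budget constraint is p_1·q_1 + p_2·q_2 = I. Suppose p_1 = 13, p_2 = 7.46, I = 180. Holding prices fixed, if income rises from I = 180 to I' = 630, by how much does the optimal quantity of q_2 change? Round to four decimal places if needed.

Δq_2* = 42.0168

With perfect complements, no substitution: consume in ratio q_1:q_2 = 1:4.
Budget: p_1·q_1 + p_2·4·q_1 = I, so (p_1 + 4·p_2)·q_1 = I.
Demand: q_1*(p_1,p_2,I) = I/(p_1 + 4·p_2), q_2* = 4·I/(p_1 + 4·p_2).
Here 13 + 4·7.46 = 42.84, giving q_2* = 16.8067.
At I' = 630: q_2* = 58.8235. Change: 58.8235 − 16.8067 = 42.0168.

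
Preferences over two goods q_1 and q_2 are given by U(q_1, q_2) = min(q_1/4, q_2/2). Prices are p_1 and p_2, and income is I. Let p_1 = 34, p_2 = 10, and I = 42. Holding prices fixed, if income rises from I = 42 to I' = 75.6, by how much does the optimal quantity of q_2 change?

Δq_2* = 0.4308

With perfect complements, no substitution: consume in ratio q_1:q_2 = 4:2.
Budget: p_1·q_1 + p_2·(1/2)·q_1 = I, so (4·p_1 + 2·p_2)·q_1 = 4·I.
Demand: q_1*(p_1,p_2,I) = 4·I/(4·p_1 + 2·p_2), q_2* = 2·I/(4·p_1 + 2·p_2).
Here 4·34 + 2·10 = 156, giving q_2* = 0.5385.
At I' = 75.6: q_2* = 0.9692. Change: 0.9692 − 0.5385 = 0.4308.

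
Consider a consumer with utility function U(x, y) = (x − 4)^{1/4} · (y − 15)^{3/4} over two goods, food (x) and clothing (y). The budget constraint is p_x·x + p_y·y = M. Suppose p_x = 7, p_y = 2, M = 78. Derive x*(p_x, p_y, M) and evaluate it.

x* = 4.7143

Let x' = x−4, y' = y−15. MRS = (1/3)·y'/x' = p_x/p_y.
Substituting into the budget: x* = 4 + 0.25·(M − 4·p_x − 15·p_y)/p_x, and y* = 15 + 0.75·(…)/p_y.
Discretionary income = 78 − 4·7 − 15·2 = 20; x* = 4 + 0.25·20/7 = 4.7143.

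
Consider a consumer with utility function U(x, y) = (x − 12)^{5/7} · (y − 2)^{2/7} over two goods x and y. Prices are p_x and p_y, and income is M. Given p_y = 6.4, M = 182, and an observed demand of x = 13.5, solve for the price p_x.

p_x = 12

Let x' = x−12, y' = y−2. MRS = (5/2)·y'/x' = p_x/p_y.
After buying the subsistence bundle (12, 2), a share 5/7 of the remaining income goes to x: x* = 12 + 5/7·(M − 12p_x − 2p_y)/p_x.
Set x* = 13.5 in the demand function and solve for p_x: p_x = 12.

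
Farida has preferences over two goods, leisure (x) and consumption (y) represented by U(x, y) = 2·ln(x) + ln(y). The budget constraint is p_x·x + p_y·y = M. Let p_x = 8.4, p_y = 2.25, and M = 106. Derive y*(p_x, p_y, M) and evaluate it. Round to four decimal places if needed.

y* = 15.7037

Demand: x*(p_x,p_y,M) = 2/3·M/p_x and y* = 1/3·M/p_y.
At p_x=8.4, p_y=2.25, M=106: y* = 1/3·106/2.25 = 15.7037.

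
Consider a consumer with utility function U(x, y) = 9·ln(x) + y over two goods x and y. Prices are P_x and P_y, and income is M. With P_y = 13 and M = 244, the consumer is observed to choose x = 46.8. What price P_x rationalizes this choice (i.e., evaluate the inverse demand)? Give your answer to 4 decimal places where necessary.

Set MRS = P_x/P_y: (9/x)/1 = P_x/P_y.
So x*(P_x,P_y) = 9·P_y/P_x, independent of income; and y* = (M − 9·P_y)/P_y.
Set x* = 46.8 in the demand function and solve for P_x: P_x = 2.5.

P_x = 2.5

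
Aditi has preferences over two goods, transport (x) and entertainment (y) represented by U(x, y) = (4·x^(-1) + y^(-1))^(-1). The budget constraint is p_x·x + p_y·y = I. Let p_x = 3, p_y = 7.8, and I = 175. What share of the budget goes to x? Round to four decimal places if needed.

Substitute y = (y/x)·x into the budget: x* = I/(p_x + p_y·(y/x)).
Numerically y/x = 0.310087, so x* = 175/(3 + 7.8·0.310087) = 32.2957 and y* = 0.310087·32.2957 = 10.0145.
Expenditure on x: 3·32.2957 = 96.8871; share = 0.5536.

share on x = 0.5536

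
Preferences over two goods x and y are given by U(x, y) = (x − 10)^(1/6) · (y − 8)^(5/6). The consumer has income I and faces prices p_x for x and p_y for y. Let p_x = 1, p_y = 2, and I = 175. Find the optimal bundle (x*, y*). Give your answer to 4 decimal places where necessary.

MRS = (1/5)·(y−8)/(x−10). Tangency with p_x/p_y gives y−8 = 5·(p_x/p_y)·(x−10).
After buying the subsistence bundle (10, 8), a share 1/6 of the remaining income goes to x: x* = 10 + 1/6·(I − 10p_x − 8p_y)/p_x.
Discretionary income = 175 − 10·1 − 8·2 = 149; x* = 10 + 1/6·149/1 = 34.8333; y* = 8 + 5/6·149/2 = 70.0833.

x* = 34.8333, y* = 70.0833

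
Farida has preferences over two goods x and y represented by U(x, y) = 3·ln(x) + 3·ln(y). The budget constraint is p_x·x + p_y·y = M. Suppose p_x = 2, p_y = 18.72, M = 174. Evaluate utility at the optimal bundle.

V = 15.9272

MU_x/MU_y = (3·y)/(3·x); tangency sets this equal to p_x/p_y.
So 3·p_y·y = 3·p_x·x; combined with the budget, a share 0.5 of income goes to x.
Demand: x*(p_x,p_y,M) = 0.5·M/p_x and y* = 0.5·M/p_y.
At p_x=2, p_y=18.72, M=174: x* = 0.5·174/2 = 43.5, y* = 4.6474.
Utility at the optimum: U(43.5, 4.6474) = 15.9272.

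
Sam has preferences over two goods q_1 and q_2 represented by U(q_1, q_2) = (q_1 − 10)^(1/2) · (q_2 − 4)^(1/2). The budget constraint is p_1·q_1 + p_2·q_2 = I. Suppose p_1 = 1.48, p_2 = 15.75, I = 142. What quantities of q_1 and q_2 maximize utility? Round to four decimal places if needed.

MRS = (q_2−4)/(q_1−10). Tangency with p_1/p_2 gives q_2−4 = (p_1/p_2)·(q_1−10).
Substituting into the budget: q_1* = 10 + 0.5·(I − 10·p_1 − 4·p_2)/p_1, and q_2* = 4 + 0.5·(…)/p_2.
Discretionary income = 142 − 10·1.48 − 4·15.75 = 64.2; q_1* = 10 + 0.5·64.2/1.48 = 31.6892; q_2* = 4 + 0.5·64.2/15.75 = 6.0381.

q_1* = 31.6892, q_2* = 6.0381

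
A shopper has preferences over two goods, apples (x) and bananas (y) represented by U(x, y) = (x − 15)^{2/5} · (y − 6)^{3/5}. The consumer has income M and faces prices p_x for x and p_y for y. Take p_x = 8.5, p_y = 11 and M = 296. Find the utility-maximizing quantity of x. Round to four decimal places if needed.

x* = 19.8235

Let x' = x−15, y' = y−6. MRS = (2/3)·y'/x' = p_x/p_y.
After buying the subsistence bundle (15, 6), a share 0.4 of the remaining income goes to x: x* = 15 + 0.4·(M − 15p_x − 6p_y)/p_x.
Discretionary income = 296 − 15·8.5 − 6·11 = 102.5; x* = 15 + 0.4·102.5/8.5 = 19.8235.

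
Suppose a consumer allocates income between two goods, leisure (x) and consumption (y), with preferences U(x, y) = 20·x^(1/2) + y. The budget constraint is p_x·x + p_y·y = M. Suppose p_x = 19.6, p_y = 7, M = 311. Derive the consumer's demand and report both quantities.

x* = 12.7551, y* = 8.7143

Utility is quasi-linear in y; the FOC for x is 10/√x = p_x/p_y.
Solve: √x = 10·p_y/p_x, so x*(p_x,p_y) = (10·p_y/p_x)², and y* = (M − p_x·x*)/p_y.
Plugging in: x* = (10·7/19.6)² = 12.7551, y* = 8.7143.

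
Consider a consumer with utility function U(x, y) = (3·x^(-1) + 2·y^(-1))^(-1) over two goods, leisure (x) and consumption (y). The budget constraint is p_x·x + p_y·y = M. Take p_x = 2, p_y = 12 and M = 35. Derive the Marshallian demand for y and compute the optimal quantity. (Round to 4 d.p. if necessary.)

y* = 1.9444

From the CES first-order condition, (3/2)·(y/x)^(2) = p_x/p_y.
Hence y/x = ((2/3)·p_x/p_y)^(1/(2)), i.e. raised to the 0.5 power.
Substitute y = (y/x)·x into the budget: x* = M/(p_x + p_y·(y/x)).
Numerically y/x = 0.333333, so x* = 35/(2 + 12·0.333333) = 5.8333 and y* = 0.333333·5.8333 = 1.9444.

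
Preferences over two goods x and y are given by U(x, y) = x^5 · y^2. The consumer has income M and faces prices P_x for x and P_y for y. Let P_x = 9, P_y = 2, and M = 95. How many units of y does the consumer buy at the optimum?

The MRS is (5/2)·y/x. Set MRS = P_x/P_y.
So 5·P_y·y = 2·P_x·x; combined with the budget, a share 5/7 of income goes to x.
Demand: x*(P_x,P_y,M) = 5/7·M/P_x and y* = 2/7·M/P_y.
At P_x=9, P_y=2, M=95: y* = 2/7·95/2 = 13.5714.

y* = 13.5714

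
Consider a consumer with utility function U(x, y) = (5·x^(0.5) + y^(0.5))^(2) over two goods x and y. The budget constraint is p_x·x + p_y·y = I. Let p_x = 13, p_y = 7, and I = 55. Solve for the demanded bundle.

From the CES first-order condition, 5·(y/x)^(0.5) = p_x/p_y.
Hence y/x = ((1/5)·p_x/p_y)^(1/(0.5)), i.e. raised to the 2 power.
Substitute y = (y/x)·x into the budget: x* = I/(p_x + p_y·(y/x)).
Numerically y/x = 0.137959, so x* = 55/(13 + 7·0.137959) = 3.9382 and y* = 0.137959·3.9382 = 0.5433.

x* = 3.9382, y* = 0.5433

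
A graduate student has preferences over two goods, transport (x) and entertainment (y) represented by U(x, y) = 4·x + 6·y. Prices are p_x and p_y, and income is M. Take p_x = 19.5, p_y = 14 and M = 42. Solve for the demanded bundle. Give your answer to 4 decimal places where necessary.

x* = 0, y* = 3

y gives more utility per dollar, so spend all income on y: y* = M/p_y, x* = 0.
Numerically: x* = 0, y* = 3.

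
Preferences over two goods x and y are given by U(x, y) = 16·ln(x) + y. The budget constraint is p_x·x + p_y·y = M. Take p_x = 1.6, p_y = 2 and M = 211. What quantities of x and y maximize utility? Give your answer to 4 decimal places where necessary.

MU_x = 16/x, MU_y = 1. Tangency: 16/x = p_x/p_y.
So x*(p_x,p_y) = 16·p_y/p_x, independent of income; and y* = (M − 16·p_y)/p_y.
At the given prices: x* = 16·2/1.6 = 20, and y* = 89.5.

x* = 20, y* = 89.5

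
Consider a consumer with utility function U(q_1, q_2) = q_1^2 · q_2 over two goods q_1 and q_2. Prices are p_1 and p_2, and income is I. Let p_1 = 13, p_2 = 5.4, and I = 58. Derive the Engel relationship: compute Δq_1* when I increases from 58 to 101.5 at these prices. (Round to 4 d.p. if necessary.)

Δq_1* = 2.2308

Demand: q_1*(p_1,p_2,I) = 2/3·I/p_1 and q_2* = 1/3·I/p_2.
At p_1=13, p_2=5.4, I=58: q_1* = 2/3·58/13 = 2.9744.
At I' = 101.5: q_1* = 5.2051. Change: 5.2051 − 2.9744 = 2.2308.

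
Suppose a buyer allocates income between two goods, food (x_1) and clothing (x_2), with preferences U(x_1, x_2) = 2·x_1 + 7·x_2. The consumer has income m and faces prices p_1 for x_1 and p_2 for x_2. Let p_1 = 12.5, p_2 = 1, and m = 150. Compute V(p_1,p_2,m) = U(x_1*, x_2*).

V = 1050

Linear utility — the consumer picks whichever good has higher MU/price: 2/12.5 = 0.16 vs 7/1 = 7.
x_2 gives more utility per dollar, so spend all income on x_2: x_2* = m/p_2, x_1* = 0.
Numerically: x_1* = 0, x_2* = 150.
Utility at the optimum: U(0, 150) = 1050.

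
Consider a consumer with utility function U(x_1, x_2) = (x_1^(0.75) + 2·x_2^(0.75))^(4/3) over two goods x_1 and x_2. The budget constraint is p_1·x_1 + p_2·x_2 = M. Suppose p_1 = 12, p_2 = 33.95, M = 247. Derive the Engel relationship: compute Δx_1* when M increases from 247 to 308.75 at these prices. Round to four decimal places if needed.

MRS = MU_x_1/MU_x_2 = (1/2)·(x_2/x_1)^(0.25). Set equal to p_1/p_2.
Solve for the ratio: x_2/x_1 = [2·p_1/p_2]^(4).
Substitute x_2 = (x_2/x_1)·x_1 into the budget: x_1* = M/(p_1 + p_2·(x_2/x_1)).
Numerically x_2/x_1 = 0.249739, so x_1* = 247/(12 + 33.95·0.249739) = 12.0614.
At M' = 308.75: x_1* = 15.0767. Change: 15.0767 − 12.0614 = 3.0153.

Δx_1* = 3.0153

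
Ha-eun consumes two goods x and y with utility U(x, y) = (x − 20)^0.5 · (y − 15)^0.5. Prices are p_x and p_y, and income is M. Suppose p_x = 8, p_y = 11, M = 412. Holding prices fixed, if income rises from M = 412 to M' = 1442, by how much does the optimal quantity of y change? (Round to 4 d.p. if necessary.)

Δy* = 46.8182

Discretionary income = 412 − 20·8 − 15·11 = 87; y* = 15 + 0.5·87/11 = 18.9545.
At M' = 1442: y* = 65.7727. Change: 65.7727 − 18.9545 = 46.8182.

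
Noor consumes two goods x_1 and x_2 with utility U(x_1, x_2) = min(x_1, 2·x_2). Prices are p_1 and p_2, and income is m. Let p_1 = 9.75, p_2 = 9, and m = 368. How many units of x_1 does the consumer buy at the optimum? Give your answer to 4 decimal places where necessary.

With perfect complements, no substitution: consume in ratio x_1:x_2 = 2:1.
Budget: p_1·x_1 + p_2·(1/2)·x_1 = m, so (2·p_1 + p_2)·x_1 = 2·m.
Demand: x_1*(p_1,p_2,m) = 2·m/(2·p_1 + p_2), x_2* = m/(2·p_1 + p_2).
Here 2·9.75 + 9 = 28.5, giving x_1* = 25.8246.

x_1* = 25.8246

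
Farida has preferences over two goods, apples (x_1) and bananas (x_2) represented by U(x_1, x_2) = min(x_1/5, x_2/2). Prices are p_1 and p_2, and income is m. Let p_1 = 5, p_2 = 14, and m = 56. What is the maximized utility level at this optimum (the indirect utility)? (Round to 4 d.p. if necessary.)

With perfect complements, no substitution: consume in ratio x_1:x_2 = 5:2.
Budget: p_1·x_1 + p_2·(2/5)·x_1 = m, so (5·p_1 + 2·p_2)·x_1 = 5·m.
Demand: x_1*(p_1,p_2,m) = 5·m/(5·p_1 + 2·p_2), x_2* = 2·m/(5·p_1 + 2·p_2).
Here 5·5 + 2·14 = 53, giving x_1* = 5.283 and x_2* = 2.1132.
Utility at the optimum: U(5.283, 2.1132) = 1.0566.

V = 1.0566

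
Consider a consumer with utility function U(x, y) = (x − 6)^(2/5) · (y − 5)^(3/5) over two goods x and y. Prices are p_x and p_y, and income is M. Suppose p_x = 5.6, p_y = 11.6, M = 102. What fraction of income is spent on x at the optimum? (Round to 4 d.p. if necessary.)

Discretionary income = 102 − 6·5.6 − 5·11.6 = 10.4; x* = 6 + 0.4·10.4/5.6 = 6.7429; y* = 5 + 0.6·10.4/11.6 = 5.5379.
Expenditure on x: 5.6·6.7429 = 37.76; share = 0.3702.

share on x = 0.3702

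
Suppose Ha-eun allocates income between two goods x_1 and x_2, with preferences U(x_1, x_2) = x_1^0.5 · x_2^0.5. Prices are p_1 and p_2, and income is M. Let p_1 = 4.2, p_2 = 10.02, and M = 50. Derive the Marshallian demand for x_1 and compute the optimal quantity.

Tangency: MRS = x_2/x_1 = p_1/p_2.
So 0.5·p_2·x_2 = 0.5·p_1·x_1; combined with the budget, a share 0.5 of income goes to x_1.
Demand: x_1*(p_1,p_2,M) = 0.5·M/p_1 and x_2* = 0.5·M/p_2.
At p_1=4.2, p_2=10.02, M=50: x_1* = 0.5·50/4.2 = 5.9524.

x_1* = 5.9524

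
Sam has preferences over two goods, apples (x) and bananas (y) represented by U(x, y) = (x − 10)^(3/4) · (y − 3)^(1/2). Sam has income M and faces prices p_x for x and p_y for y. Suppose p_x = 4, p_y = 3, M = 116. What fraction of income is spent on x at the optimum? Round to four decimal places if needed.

This is Cobb-Douglas in (x−10, y−3): tangency gives 0.75·p_y·(y−3) = 0.5·p_x·(x−10).
After buying the subsistence bundle (10, 3), a share 0.6 of the remaining income goes to x: x* = 10 + 0.6·(M − 10p_x − 3p_y)/p_x.
Discretionary income = 116 − 10·4 − 3·3 = 67; x* = 10 + 0.6·67/4 = 20.05; y* = 3 + 0.4·67/3 = 11.9333.
Expenditure on x: 4·20.05 = 80.2; share = 0.6914.

share on x = 0.6914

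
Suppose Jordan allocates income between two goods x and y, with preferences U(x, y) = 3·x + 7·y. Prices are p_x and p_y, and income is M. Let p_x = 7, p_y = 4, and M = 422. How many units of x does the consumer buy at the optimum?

y gives more utility per dollar, so spend all income on y: y* = M/p_y, x* = 0.
Numerically: x* = 0, y* = 105.5.

x* = 0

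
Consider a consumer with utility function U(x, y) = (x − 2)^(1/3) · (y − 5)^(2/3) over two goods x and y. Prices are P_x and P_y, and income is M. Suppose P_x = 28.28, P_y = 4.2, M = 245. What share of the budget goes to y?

share on y = 0.5413

Substituting into the budget: x* = 2 + 1/3·(M − 2·P_x − 5·P_y)/P_x, and y* = 5 + 2/3·(…)/P_y.
Discretionary income = 245 − 2·28.28 − 5·4.2 = 167.44; x* = 2 + 1/3·167.44/28.28 = 3.9736; y* = 5 + 2/3·167.44/4.2 = 31.5778.
Expenditure on y: 4.2·31.5778 = 132.6267; share = 0.5413.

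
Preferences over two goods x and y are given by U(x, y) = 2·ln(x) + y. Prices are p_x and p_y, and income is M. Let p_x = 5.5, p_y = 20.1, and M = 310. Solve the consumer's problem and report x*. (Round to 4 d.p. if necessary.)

x* = 7.3091

Set MRS = p_x/p_y: (2/x)/1 = p_x/p_y.
So x*(p_x,p_y) = 2·p_y/p_x, independent of income; and y* = (M − 2·p_y)/p_y.
At the given prices: x* = 2·20.1/5.5 = 7.3091.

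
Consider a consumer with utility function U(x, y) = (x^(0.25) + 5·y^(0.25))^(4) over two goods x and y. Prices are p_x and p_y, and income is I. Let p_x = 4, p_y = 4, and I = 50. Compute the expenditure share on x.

share on x = 0.1047

MRS = MU_x/MU_y = (1/5)·(y/x)^(0.75). Set equal to p_x/p_y.
Solve for the ratio: y/x = [5·p_x/p_y]^(4/3).
With the ratio pinned down, the budget gives x* = I/(p_x + p_y·(y/x)) and y* = (y/x)·x*.
Numerically y/x = 8.54988, so x* = 50/(4 + 4·8.54988) = 1.3089 and y* = 8.54988·1.3089 = 11.1911.
Expenditure on x: 4·1.3089 = 5.2357; share = 0.1047.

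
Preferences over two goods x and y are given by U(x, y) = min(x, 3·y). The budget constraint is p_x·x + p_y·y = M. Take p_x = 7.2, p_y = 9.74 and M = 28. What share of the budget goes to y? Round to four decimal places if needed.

Leontief preferences: the optimum is at the kink where x/3 = y/1, i.e. y = (1/3)·x.
Budget: p_x·x + p_y·(1/3)·x = M, so (3·p_x + p_y)·x = 3·M.
Demand: x*(p_x,p_y,M) = 3·M/(3·p_x + p_y), y* = M/(3·p_x + p_y).
Here 3·7.2 + 9.74 = 31.34, giving x* = 2.6803 and y* = 0.8934.
Expenditure on y: 9.74·0.8934 = 8.702; share = 0.3108.

share on y = 0.3108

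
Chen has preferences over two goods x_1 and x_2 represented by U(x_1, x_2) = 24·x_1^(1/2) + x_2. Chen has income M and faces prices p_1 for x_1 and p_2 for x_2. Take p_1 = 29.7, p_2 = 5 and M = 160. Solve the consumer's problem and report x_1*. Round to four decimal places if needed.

Set MRS = p_1/p_2: 12·x_1^(−1/2) = p_1/p_2.
Thus x_1* = (12·p_2/p_1)² — independent of M — with the rest of income spent on x_2.
Plugging in: x_1* = (12·5/29.7)² = 4.0812.

x_1* = 4.0812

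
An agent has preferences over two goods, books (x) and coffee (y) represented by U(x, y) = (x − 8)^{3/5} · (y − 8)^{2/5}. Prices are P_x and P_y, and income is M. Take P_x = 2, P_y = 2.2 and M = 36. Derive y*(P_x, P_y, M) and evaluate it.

y* = 8.4364

This is Cobb-Douglas in (x−8, y−8): tangency gives 0.6·P_y·(y−8) = 0.4·P_x·(x−8).
Substituting into the budget: x* = 8 + 0.6·(M − 8·P_x − 8·P_y)/P_x, and y* = 8 + 0.4·(…)/P_y.
Discretionary income = 36 − 8·2 − 8·2.2 = 2.4; y* = 8 + 0.4·2.4/2.2 = 8.4364.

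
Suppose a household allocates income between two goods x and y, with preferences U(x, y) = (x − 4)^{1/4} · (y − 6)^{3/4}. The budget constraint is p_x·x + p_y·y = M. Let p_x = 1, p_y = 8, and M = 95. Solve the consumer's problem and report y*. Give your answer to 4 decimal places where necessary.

y* = 10.0312

Let x' = x−4, y' = y−6. MRS = (1/3)·y'/x' = p_x/p_y.
After buying the subsistence bundle (4, 6), a share 0.25 of the remaining income goes to x: x* = 4 + 0.25·(M − 4p_x − 6p_y)/p_x.
Discretionary income = 95 − 4·1 − 6·8 = 43; y* = 6 + 0.75·43/8 = 10.0312.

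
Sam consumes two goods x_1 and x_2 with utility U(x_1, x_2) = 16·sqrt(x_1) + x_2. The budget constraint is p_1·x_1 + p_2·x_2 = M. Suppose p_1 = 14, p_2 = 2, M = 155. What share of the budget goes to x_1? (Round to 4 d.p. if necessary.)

share on x_1 = 0.118

Solve: √x_1 = 8·p_2/p_1, so x_1*(p_1,p_2) = (8·p_2/p_1)², and x_2* = (M − p_1·x_1*)/p_2.
Plugging in: x_1* = (8·2/14)² = 1.3061, x_2* = 68.3571.
Expenditure on x_1: 14·1.3061 = 18.2857; share = 0.118.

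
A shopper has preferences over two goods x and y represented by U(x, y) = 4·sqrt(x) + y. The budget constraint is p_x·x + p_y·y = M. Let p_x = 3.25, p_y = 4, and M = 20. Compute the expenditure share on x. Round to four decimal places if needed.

Set MRS = p_x/p_y: 2·x^(−1/2) = p_x/p_y.
Thus x* = (2·p_y/p_x)² — independent of M — with the rest of income spent on y.
Plugging in: x* = (2·4/3.25)² = 6.0592, y* = 0.0769.
Expenditure on x: 3.25·6.0592 = 19.6923; share = 0.9846.

share on x = 0.9846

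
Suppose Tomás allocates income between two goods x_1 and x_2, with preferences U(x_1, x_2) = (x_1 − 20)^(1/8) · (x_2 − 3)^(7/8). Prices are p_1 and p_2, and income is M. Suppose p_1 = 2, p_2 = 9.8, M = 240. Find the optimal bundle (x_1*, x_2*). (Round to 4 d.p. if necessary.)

x_1* = 30.6625, x_2* = 18.2321

This is Cobb-Douglas in (x_1−20, x_2−3): tangency gives 0.125·p_2·(x_2−3) = 0.875·p_1·(x_1−20).
After buying the subsistence bundle (20, 3), a share 0.125 of the remaining income goes to x_1: x_1* = 20 + 0.125·(M − 20p_1 − 3p_2)/p_1.
Discretionary income = 240 − 20·2 − 3·9.8 = 170.6; x_1* = 20 + 0.125·170.6/2 = 30.6625; x_2* = 3 + 0.875·170.6/9.8 = 18.2321.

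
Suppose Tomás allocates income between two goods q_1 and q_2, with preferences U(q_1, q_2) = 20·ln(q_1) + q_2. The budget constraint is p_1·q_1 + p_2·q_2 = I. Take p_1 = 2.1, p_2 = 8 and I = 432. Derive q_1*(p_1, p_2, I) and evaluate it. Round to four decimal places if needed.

q_1* = 76.1905

MU_q_1 = 20/q_1, MU_q_2 = 1. Tangency: 20/q_1 = p_1/p_2.
So q_1*(p_1,p_2) = 20·p_2/p_1, independent of income; and q_2* = (I − 20·p_2)/p_2.
At the given prices: q_1* = 20·8/2.1 = 76.1905.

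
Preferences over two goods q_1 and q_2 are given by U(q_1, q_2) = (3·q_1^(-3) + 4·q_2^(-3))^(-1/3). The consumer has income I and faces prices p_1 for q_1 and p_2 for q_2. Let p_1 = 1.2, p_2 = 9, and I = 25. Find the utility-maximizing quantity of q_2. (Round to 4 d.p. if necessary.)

MU_q_1 ∝ 3·q_1^(-4), MU_q_2 ∝ 4·q_2^(-4), so MRS = (3/4)·(q_2/q_1)^(4) = p_1/p_2.
Solve for the ratio: q_2/q_1 = [(4/3)·p_1/p_2]^(0.25).
With the ratio pinned down, the budget gives q_1* = I/(p_1 + p_2·(q_2/q_1)) and q_2* = (q_2/q_1)·q_1*.
Numerically q_2/q_1 = 0.649336, so q_1* = 25/(1.2 + 9·0.649336) = 3.5491 and q_2* = 0.649336·3.5491 = 2.3046.

q_2* = 2.3046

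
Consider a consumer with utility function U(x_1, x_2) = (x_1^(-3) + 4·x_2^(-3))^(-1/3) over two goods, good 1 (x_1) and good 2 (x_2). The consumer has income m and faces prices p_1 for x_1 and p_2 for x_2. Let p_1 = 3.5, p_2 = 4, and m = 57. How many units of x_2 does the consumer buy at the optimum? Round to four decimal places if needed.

MRS = MU_x_1/MU_x_2 = (1/4)·(x_2/x_1)^(4). Set equal to p_1/p_2.
Hence x_2/x_1 = (4·p_1/p_2)^(1/(4)), i.e. raised to the 0.25 power.
With the ratio pinned down, the budget gives x_1* = m/(p_1 + p_2·(x_2/x_1)) and x_2* = (x_2/x_1)·x_1*.
Numerically x_2/x_1 = 1.367782, so x_1* = 57/(3.5 + 4·1.367782) = 6.3537 and x_2* = 1.367782·6.3537 = 8.6905.

x_2* = 8.6905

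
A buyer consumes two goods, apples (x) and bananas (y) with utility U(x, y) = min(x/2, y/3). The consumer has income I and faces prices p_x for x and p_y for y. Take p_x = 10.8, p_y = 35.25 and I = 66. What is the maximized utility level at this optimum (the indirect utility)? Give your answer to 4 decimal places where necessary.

Leontief preferences: the optimum is at the kink where x/2 = y/3, i.e. y = (3/2)·x.
Budget: p_x·x + p_y·(3/2)·x = I, so (2·p_x + 3·p_y)·x = 2·I.
Demand: x*(p_x,p_y,I) = 2·I/(2·p_x + 3·p_y), y* = 3·I/(2·p_x + 3·p_y).
Here 2·10.8 + 3·35.25 = 127.35, giving x* = 1.0365 and y* = 1.5548.
Utility at the optimum: U(1.0365, 1.5548) = 0.5183.

V = 0.5183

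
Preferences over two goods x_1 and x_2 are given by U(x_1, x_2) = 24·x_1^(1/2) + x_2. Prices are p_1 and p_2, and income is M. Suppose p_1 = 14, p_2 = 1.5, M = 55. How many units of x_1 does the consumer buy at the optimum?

x_1* = 1.6531

Utility is quasi-linear in x_2; the FOC for x_1 is 12/√x_1 = p_1/p_2.
Thus x_1* = (12·p_2/p_1)² — independent of M — with the rest of income spent on x_2.
Plugging in: x_1* = (12·1.5/14)² = 1.6531.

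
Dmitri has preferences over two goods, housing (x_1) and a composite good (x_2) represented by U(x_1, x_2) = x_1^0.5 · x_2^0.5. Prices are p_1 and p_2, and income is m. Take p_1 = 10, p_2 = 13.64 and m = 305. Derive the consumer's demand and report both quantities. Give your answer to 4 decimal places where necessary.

x_1* = 15.25, x_2* = 11.1804

MU_x_1/MU_x_2 = (0.5·x_2)/(0.5·x_1); tangency sets this equal to p_1/p_2.
So 0.5·p_2·x_2 = 0.5·p_1·x_1; combined with the budget, a share 0.5 of income goes to x_1.
Demand: x_1*(p_1,p_2,m) = 0.5·m/p_1 and x_2* = 0.5·m/p_2.
At p_1=10, p_2=13.64, m=305: x_1* = 0.5·305/10 = 15.25, x_2* = 11.1804.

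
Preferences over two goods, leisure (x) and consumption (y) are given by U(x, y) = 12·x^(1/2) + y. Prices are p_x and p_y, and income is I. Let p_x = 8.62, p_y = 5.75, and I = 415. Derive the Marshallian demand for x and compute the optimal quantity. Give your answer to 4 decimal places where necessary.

x* = 16.0186

Set MRS = p_x/p_y: 6·x^(−1/2) = p_x/p_y.
Thus x* = (6·p_y/p_x)² — independent of I — with the rest of income spent on y.
Plugging in: x* = (6·5.75/8.62)² = 16.0186.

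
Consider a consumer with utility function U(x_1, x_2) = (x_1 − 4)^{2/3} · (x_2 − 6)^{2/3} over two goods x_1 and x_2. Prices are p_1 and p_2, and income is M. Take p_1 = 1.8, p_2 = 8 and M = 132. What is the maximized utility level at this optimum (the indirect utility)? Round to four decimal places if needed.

After buying the subsistence bundle (4, 6), a share 0.5 of the remaining income goes to x_1: x_1* = 4 + 0.5·(M − 4p_1 − 6p_2)/p_1.
Discretionary income = 132 − 4·1.8 − 6·8 = 76.8; x_1* = 4 + 0.5·76.8/1.8 = 25.3333; x_2* = 6 + 0.5·76.8/8 = 10.8.
Utility at the optimum: U(25.3333, 10.8) = 21.8877.

V = 21.8877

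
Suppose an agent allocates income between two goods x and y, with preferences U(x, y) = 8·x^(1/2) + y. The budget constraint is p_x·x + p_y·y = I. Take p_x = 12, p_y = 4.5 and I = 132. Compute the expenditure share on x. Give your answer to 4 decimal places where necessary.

share on x = 0.2045

Set MRS = p_x/p_y: 4·x^(−1/2) = p_x/p_y.
Thus x* = (4·p_y/p_x)² — independent of I — with the rest of income spent on y.
Plugging in: x* = (4·4.5/12)² = 2.25, y* = 23.3333.
Expenditure on x: 12·2.25 = 27; share = 0.2045.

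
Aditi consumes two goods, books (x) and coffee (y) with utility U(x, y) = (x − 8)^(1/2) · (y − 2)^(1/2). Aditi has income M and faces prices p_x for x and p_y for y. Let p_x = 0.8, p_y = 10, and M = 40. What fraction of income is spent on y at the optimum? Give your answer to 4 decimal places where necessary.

Discretionary income = 40 − 8·0.8 − 2·10 = 13.6; x* = 8 + 0.5·13.6/0.8 = 16.5; y* = 2 + 0.5·13.6/10 = 2.68.
Expenditure on y: 10·2.68 = 26.8; share = 0.67.

share on y = 0.67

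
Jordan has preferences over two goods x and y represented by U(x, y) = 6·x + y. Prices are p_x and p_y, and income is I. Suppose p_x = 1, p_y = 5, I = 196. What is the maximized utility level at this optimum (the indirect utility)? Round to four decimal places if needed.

V = 1176

Perfect substitutes: compare marginal utility per dollar. 6/p_x vs 1/p_y → 6 vs 0.2.
x gives more utility per dollar, so spend all income on x: x* = I/p_x, y* = 0.
Numerically: x* = 196, y* = 0.
Utility at the optimum: U(196, 0) = 1176.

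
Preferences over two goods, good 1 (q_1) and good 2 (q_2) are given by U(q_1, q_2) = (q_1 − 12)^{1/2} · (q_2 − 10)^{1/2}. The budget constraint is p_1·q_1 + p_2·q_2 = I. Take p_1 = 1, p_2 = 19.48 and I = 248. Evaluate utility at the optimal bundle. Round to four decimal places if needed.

After buying the subsistence bundle (12, 10), a share 0.5 of the remaining income goes to q_1: q_1* = 12 + 0.5·(I − 12p_1 − 10p_2)/p_1.
Discretionary income = 248 − 12·1 − 10·19.48 = 41.2; q_1* = 12 + 0.5·41.2/1 = 32.6; q_2* = 10 + 0.5·41.2/19.48 = 11.0575.
Utility at the optimum: U(32.6, 11.0575) = 4.6674.

V = 4.6674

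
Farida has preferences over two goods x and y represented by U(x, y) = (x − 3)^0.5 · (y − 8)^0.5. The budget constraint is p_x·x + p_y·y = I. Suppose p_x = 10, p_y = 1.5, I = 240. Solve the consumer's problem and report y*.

MRS = (y−8)/(x−3). Tangency with p_x/p_y gives y−8 = (p_x/p_y)·(x−3).
Substituting into the budget: x* = 3 + 0.5·(I − 3·p_x − 8·p_y)/p_x, and y* = 8 + 0.5·(…)/p_y.
Discretionary income = 240 − 3·10 − 8·1.5 = 198; y* = 8 + 0.5·198/1.5 = 74.

y* = 74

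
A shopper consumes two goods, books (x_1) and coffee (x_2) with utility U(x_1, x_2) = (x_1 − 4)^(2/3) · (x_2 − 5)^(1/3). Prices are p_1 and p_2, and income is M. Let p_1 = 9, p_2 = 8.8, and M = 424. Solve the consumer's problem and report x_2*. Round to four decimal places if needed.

This is Cobb-Douglas in (x_1−4, x_2−5): tangency gives 2/3·p_2·(x_2−5) = 1/3·p_1·(x_1−4).
Substituting into the budget: x_1* = 4 + 2/3·(M − 4·p_1 − 5·p_2)/p_1, and x_2* = 5 + 1/3·(…)/p_2.
Discretionary income = 424 − 4·9 − 5·8.8 = 344; x_2* = 5 + 1/3·344/8.8 = 18.0303.

x_2* = 18.0303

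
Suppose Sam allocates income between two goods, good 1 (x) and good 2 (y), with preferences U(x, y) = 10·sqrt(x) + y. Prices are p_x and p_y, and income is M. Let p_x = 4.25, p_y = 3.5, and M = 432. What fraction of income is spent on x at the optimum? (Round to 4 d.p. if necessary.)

Utility is quasi-linear in y; the FOC for x is 5/√x = p_x/p_y.
Thus x* = (5·p_y/p_x)² — independent of M — with the rest of income spent on y.
Plugging in: x* = (5·3.5/4.25)² = 16.955, y* = 102.8403.
Expenditure on x: 4.25·16.955 = 72.0588; share = 0.1668.

share on x = 0.1668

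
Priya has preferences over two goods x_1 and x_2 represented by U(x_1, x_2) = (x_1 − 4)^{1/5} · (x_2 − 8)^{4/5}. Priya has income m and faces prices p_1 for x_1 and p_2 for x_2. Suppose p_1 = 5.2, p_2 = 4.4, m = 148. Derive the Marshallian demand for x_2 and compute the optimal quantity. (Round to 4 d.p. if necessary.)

After buying the subsistence bundle (4, 8), a share 0.2 of the remaining income goes to x_1: x_1* = 4 + 0.2·(m − 4p_1 − 8p_2)/p_1.
Discretionary income = 148 − 4·5.2 − 8·4.4 = 92; x_2* = 8 + 0.8·92/4.4 = 24.7273.

x_2* = 24.7273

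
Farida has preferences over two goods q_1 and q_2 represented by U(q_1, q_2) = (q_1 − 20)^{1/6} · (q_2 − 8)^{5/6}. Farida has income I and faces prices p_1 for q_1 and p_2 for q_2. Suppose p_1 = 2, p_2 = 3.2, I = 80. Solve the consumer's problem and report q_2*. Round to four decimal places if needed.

q_2* = 11.75

This is Cobb-Douglas in (q_1−20, q_2−8): tangency gives 1/6·p_2·(q_2−8) = 5/6·p_1·(q_1−20).
After buying the subsistence bundle (20, 8), a share 1/6 of the remaining income goes to q_1: q_1* = 20 + 1/6·(I − 20p_1 − 8p_2)/p_1.
Discretionary income = 80 − 20·2 − 8·3.2 = 14.4; q_2* = 8 + 5/6·14.4/3.2 = 11.75.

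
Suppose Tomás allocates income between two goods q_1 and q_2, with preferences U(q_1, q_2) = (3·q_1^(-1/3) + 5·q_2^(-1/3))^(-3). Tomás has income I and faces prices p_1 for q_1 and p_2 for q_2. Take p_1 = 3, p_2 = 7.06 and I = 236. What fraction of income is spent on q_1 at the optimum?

share on q_1 = 0.355

With the ratio pinned down, the budget gives q_1* = I/(p_1 + p_2·(q_2/q_1)) and q_2* = (q_2/q_1)·q_1*.
Numerically q_2/q_1 = 0.772012, so q_1* = 236/(3 + 7.06·0.772012) = 27.9277 and q_2* = 0.772012·27.9277 = 21.5605.
Expenditure on q_1: 3·27.9277 = 83.783; share = 0.355.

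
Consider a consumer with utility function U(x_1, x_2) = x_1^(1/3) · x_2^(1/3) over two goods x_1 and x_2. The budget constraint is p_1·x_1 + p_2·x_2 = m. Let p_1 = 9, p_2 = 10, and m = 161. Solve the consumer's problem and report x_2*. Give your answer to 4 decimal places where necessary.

MU_x_1/MU_x_2 = (1/3·x_2)/(1/3·x_1); tangency sets this equal to p_1/p_2.
Rearranging, p_2·x_2 = p_1·x_1. Substituting into the budget gives p_1·x_1·(1 + 1) = m.
Demand: x_1*(p_1,p_2,m) = 0.5·m/p_1 and x_2* = 0.5·m/p_2.
At p_1=9, p_2=10, m=161: x_2* = 0.5·161/10 = 8.05.

x_2* = 8.05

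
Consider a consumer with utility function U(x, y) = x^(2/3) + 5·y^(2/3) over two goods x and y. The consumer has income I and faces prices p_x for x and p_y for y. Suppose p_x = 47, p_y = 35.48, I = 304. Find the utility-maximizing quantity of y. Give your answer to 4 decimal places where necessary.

y* = 8.5293

MRS = MU_x/MU_y = (1/5)·(y/x)^(1/3). Set equal to p_x/p_y.
Hence y/x = (5·p_x/p_y)^(1/(1/3)), i.e. raised to the 3 power.
Substitute y = (y/x)·x into the budget: x* = I/(p_x + p_y·(y/x)).
Numerically y/x = 290.571325, so x* = 304/(47 + 35.48·290.571325) = 0.0294 and y* = 290.571325·0.0294 = 8.5293.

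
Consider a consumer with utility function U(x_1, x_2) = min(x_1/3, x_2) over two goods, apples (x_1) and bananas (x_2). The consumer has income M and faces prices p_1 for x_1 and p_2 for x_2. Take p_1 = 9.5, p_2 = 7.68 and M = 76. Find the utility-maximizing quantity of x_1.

x_1* = 6.3018

Leontief preferences: the optimum is at the kink where x_1/3 = x_2/1, i.e. x_2 = (1/3)·x_1.
Budget: p_1·x_1 + p_2·(1/3)·x_1 = M, so (3·p_1 + p_2)·x_1 = 3·M.
Demand: x_1*(p_1,p_2,M) = 3·M/(3·p_1 + p_2), x_2* = M/(3·p_1 + p_2).
Here 3·9.5 + 7.68 = 36.18, giving x_1* = 6.3018.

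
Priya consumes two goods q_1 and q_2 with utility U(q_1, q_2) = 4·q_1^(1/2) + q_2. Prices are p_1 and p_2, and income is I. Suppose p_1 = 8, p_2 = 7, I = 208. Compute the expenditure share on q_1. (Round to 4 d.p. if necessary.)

Set MRS = p_1/p_2: 2·q_1^(−1/2) = p_1/p_2.
Thus q_1* = (2·p_2/p_1)² — independent of I — with the rest of income spent on q_2.
Plugging in: q_1* = (2·7/8)² = 3.0625, q_2* = 26.2143.
Expenditure on q_1: 8·3.0625 = 24.5; share = 0.1178.

share on q_1 = 0.1178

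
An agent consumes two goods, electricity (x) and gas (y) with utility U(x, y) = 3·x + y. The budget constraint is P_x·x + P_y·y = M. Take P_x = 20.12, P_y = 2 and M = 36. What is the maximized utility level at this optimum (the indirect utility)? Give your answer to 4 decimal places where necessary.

V = 18

Linear utility — the consumer picks whichever good has higher MU/price: 3/20.12 = 0.1491 vs 1/2 = 0.5.
y gives more utility per dollar, so spend all income on y: y* = M/P_y, x* = 0.
Numerically: x* = 0, y* = 18.
Utility at the optimum: U(0, 18) = 18.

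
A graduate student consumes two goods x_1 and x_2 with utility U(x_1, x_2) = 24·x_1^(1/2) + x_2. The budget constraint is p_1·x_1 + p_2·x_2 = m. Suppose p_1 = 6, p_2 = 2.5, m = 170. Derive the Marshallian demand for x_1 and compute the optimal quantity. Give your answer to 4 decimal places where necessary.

Utility is quasi-linear in x_2; the FOC for x_1 is 12/√x_1 = p_1/p_2.
Solve: √x_1 = 12·p_2/p_1, so x_1*(p_1,p_2) = (12·p_2/p_1)², and x_2* = (m − p_1·x_1*)/p_2.
Plugging in: x_1* = (12·2.5/6)² = 25.

x_1* = 25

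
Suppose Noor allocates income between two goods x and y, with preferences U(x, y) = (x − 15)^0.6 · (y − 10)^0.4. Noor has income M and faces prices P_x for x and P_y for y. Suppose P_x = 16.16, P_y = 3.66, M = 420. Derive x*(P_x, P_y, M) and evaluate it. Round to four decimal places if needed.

Let x' = x−15, y' = y−10. MRS = (3/2)·y'/x' = P_x/P_y.
Substituting into the budget: x* = 15 + 0.6·(M − 15·P_x − 10·P_y)/P_x, and y* = 10 + 0.4·(…)/P_y.
Discretionary income = 420 − 15·16.16 − 10·3.66 = 141; x* = 15 + 0.6·141/16.16 = 20.2351.

x* = 20.2351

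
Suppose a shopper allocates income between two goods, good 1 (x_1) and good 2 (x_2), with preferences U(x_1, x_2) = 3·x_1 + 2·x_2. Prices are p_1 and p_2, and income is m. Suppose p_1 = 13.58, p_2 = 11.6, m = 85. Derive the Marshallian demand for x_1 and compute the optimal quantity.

Perfect substitutes: compare marginal utility per dollar. 3/p_1 vs 2/p_2 → 0.2209 vs 0.1724.
x_1 gives more utility per dollar, so spend all income on x_1: x_1* = m/p_1, x_2* = 0.
Numerically: x_1* = 6.2592, x_2* = 0.

x_1* = 6.2592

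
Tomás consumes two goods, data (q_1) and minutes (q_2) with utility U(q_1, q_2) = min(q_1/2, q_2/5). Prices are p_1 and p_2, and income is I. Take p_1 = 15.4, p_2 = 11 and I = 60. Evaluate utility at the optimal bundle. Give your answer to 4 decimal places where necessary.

Leontief preferences: the optimum is at the kink where q_1/2 = q_2/5, i.e. q_2 = (5/2)·q_1.
Budget: p_1·q_1 + p_2·(5/2)·q_1 = I, so (2·p_1 + 5·p_2)·q_1 = 2·I.
Demand: q_1*(p_1,p_2,I) = 2·I/(2·p_1 + 5·p_2), q_2* = 5·I/(2·p_1 + 5·p_2).
Here 2·15.4 + 5·11 = 85.8, giving q_1* = 1.3986 and q_2* = 3.4965.
Utility at the optimum: U(1.3986, 3.4965) = 0.6993.

V = 0.6993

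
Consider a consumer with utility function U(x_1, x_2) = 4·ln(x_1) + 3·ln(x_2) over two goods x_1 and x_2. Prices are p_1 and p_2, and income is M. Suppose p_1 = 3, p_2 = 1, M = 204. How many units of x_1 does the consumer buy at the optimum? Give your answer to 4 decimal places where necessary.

Demand: x_1*(p_1,p_2,M) = 4/7·M/p_1 and x_2* = 3/7·M/p_2.
At p_1=3, p_2=1, M=204: x_1* = 4/7·204/3 = 38.8571.

x_1* = 38.8571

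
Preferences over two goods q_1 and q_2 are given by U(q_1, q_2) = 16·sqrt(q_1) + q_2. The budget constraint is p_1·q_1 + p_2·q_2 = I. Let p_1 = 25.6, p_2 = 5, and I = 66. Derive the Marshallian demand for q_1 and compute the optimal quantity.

Set MRS = p_1/p_2: 8·q_1^(−1/2) = p_1/p_2.
Thus q_1* = (8·p_2/p_1)² — independent of I — with the rest of income spent on q_2.
Plugging in: q_1* = (8·5/25.6)² = 2.4414.

q_1* = 2.4414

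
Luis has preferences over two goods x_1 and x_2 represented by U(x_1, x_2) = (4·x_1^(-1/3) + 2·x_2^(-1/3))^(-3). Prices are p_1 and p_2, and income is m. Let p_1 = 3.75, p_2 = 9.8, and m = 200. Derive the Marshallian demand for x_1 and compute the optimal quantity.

Substitute x_2 = (x_2/x_1)·x_1 into the budget: x_1* = m/(p_1 + p_2·(x_2/x_1)).
Numerically x_2/x_1 = 0.289289, so x_1* = 200/(3.75 + 9.8·0.289289) = 30.3719.

x_1* = 30.3719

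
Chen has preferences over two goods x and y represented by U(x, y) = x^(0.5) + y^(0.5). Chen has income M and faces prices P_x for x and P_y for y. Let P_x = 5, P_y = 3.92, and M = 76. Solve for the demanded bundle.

MU_x ∝ x^(-0.5), MU_y ∝ y^(-0.5), so MRS = (y/x)^(0.5) = P_x/P_y.
Hence y/x = (P_x/P_y)^(1/(0.5)), i.e. raised to the 2 power.
Substitute y = (y/x)·x into the budget: x* = M/(P_x + P_y·(y/x)).
Numerically y/x = 1.626926, so x* = 76/(5 + 3.92·1.626926) = 6.6798 and y* = 1.626926·6.6798 = 10.8676.

x* = 6.6798, y* = 10.8676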